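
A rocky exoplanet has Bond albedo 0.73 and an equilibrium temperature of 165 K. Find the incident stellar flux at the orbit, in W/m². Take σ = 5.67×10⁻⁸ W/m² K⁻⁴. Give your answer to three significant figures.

623 W/m²

From S(1−α)/4 = σT⁴: S = 4σT⁴/(1−α).
σT⁴ = 5.67×10⁻⁸·(165)⁴ = 42.03 W/m².
S = 4·42.03/0.27 = 622.6 W/m².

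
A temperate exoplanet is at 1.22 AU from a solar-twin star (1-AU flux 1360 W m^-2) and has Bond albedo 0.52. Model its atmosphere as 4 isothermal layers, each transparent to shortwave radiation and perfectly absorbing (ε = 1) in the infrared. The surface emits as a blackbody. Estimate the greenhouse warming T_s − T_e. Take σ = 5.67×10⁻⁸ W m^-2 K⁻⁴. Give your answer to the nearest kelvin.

By the inverse-square law, S = 1360/1.22² = 913.7 W m^-2.
Top-of-atmosphere balance: σT_e⁴ = S(1−α)/4 = 109.6 W m^-2 → T_e = 209.7 K.
Surface: T_s = (5)^¼·T_e = 313.6 K.
So the greenhouse effect raises the surface by 313.6 − 209.7 = 103.9 K.

104 K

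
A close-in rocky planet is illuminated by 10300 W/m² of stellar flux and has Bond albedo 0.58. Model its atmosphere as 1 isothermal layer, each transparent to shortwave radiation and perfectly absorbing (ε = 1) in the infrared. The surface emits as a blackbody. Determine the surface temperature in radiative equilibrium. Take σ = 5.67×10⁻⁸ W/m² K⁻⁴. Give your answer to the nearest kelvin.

442 K

OLR = S(1−α)/4 = 1082 W/m²; the top layer radiates at T_e = 371.6 K.
For an N-layer opaque stack, T_s⁴ = (N+1)T_e⁴, hence T_s = (2)^(1/4)×371.6 K = 441.9 K.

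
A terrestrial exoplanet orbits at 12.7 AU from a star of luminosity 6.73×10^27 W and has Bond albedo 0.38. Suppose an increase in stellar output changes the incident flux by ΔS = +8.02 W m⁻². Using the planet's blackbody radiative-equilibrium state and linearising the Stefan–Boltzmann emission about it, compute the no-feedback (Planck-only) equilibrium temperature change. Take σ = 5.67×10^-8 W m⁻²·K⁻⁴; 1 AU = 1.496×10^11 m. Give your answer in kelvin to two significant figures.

d = 12.7 × 1.496×10^11 m = 1.900×10^12 m.
S = L/(4πd²) = 148.4 W m⁻².
Unperturbed T_e = [148.4·(1−0.38)/(4σ)]^¼ = 141.9 K.
ΔF = Δ[S(1−α)]/4 = (1−0.38)·+8.02/4 = 1.243 W m⁻².
Linearising σT⁴ gives d(σT⁴)/dT = 4σT_e³ = 0.6482 W m⁻² per K.
Hence the no-feedback warming is ΔF/(4σT_e³) = 1.92 K.

1.9 K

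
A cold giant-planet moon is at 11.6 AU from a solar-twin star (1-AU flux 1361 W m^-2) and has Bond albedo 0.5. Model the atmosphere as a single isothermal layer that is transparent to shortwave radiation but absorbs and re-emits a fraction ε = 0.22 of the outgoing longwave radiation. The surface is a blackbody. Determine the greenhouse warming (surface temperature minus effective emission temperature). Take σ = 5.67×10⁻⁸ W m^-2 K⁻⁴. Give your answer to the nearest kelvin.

2 kelvin

Flux at the orbit: S = 1361/(11.6)² = 10.11 W m^-2.
At the top of the atmosphere, σT_e⁴ = S(1−α)/4 = 1.264 W m^-2, giving T_e = 68.72 K.
Surface balance with a leaky layer gives σT_s⁴ = σT_e⁴·2/(2−ε), so T_s = T_e·[2/(2−0.22)]^(1/4) = 70.75 K.
Greenhouse warming: T_s − T_e = 2.031 K.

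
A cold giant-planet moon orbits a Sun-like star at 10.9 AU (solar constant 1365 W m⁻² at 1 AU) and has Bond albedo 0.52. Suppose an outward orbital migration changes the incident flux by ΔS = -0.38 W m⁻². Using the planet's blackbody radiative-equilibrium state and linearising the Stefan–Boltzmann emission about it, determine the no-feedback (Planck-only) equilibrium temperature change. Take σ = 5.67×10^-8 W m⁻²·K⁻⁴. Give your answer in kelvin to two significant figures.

Flux at the orbit: S = 1365/(10.9)² = 11.49 W m⁻².
The baseline emission temperature is T_e = 70.22 K.
ΔF = Δ[S(1−α)]/4 = (1−0.52)·-0.38/4 = -0.04560 W m⁻².
Linearising σT⁴ gives d(σT⁴)/dT = 4σT_e³ = 0.07853 W m⁻² per K.
ΔT₀ = ΔF/λ_P = -0.04560/0.07853 = -0.581 K.

-0.58 K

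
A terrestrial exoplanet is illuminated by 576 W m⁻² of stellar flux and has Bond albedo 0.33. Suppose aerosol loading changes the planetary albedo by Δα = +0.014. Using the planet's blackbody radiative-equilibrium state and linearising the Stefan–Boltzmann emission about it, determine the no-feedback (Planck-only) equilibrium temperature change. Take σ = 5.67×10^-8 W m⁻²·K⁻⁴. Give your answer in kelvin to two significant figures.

Reference equilibrium: T_e = [S(1−α)/(4σ)]^(1/4) = 203.1 K.
ΔF = −(S/4)Δα = −(576.0/4)×(+0.014) = -2.016 W m⁻².
Linearising σT⁴ gives d(σT⁴)/dT = 4σT_e³ = 1.900 W m⁻² per K.
Hence the no-feedback warming is ΔF/(4σT_e³) = -1.06 K.

-1.1 K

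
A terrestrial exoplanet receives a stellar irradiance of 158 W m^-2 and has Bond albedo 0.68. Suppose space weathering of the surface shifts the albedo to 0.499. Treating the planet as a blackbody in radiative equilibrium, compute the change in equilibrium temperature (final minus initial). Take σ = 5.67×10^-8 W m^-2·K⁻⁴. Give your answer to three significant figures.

With α = 0.68, T₁ = 122.2 K.
Final:   T₂ = [S(1−0.499)/(4σ)]^(1/4) = 136.7 K.
ΔT = T₂ − T₁ = 14.49 K.

14.5 K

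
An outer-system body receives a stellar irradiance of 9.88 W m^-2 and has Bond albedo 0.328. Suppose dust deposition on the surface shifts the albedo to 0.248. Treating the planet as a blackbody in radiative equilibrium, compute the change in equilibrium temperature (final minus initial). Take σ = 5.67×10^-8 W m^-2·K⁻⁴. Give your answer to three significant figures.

With α = 0.328, T₁ = 73.56 K.
Final:   T₂ = [S(1−0.248)/(4σ)]^(1/4) = 75.65 K.
Change: 75.65 − 73.56 = 2.098 K.

2.10 K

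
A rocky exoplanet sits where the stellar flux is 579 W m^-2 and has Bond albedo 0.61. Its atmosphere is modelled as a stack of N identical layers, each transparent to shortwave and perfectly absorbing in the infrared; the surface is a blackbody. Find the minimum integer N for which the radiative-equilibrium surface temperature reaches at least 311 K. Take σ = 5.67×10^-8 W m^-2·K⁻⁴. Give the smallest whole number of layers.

Top-of-atmosphere balance: σT_e⁴ = S(1−α)/4 = 56.45 W m^-2 → T_e = 177.6 K.
Need (N+1)T_e⁴ ≥ T_s⁴, i.e. N+1 ≥ (311/177.6)⁴ = 9.396.
So N ≥ 8.396; the smallest integer is N = 9.

9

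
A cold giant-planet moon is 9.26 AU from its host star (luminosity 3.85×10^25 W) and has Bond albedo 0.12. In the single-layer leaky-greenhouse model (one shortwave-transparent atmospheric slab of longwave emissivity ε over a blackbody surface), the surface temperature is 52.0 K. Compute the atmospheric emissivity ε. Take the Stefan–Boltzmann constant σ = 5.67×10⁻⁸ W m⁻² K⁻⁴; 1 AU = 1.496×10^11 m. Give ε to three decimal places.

d = 9.26 × 1.496×10^11 m = 1.385×10^12 m.
S = L/(4πd²) = 1.596 W m⁻².
First, T_e = [1.596·(1−0.12)/(4σ)]^(1/4) = 49.89 K.
Since (2−ε)/2 = (T_e/T_s)⁴ = 0.8472, ε = 0.3056.

0.306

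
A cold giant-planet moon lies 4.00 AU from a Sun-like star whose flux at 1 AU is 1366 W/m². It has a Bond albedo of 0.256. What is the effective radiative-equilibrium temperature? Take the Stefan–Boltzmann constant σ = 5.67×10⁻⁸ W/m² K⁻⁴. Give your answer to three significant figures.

By the inverse-square law, S = 1366/4.00² = 85.38 W/m².
Absorbed flux (global mean): S(1−α)/4 = 85.38·0.744/4 = 15.88 W/m².
Balancing against σT⁴: T = (15.88/5.67×10⁻⁸)^(1/4) = 129.4 K.

129 kelvin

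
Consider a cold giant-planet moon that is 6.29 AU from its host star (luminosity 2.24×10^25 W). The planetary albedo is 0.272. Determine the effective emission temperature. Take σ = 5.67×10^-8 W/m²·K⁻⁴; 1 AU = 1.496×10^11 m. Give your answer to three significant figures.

50.4 K

d = 6.29 × 1.496×10^11 m = 9.410×10^11 m.
Flux at the orbit: S = L/(4πd²) = 2.24×10^25/(4π·(9.41×10^11)²) = 2.013 W/m².
Averaging over the sphere, the absorbed flux is S(1−α)/4 = 0.3664 W/m².
Set σT⁴ = 0.3664 → T = (0.3664/σ)^(1/4) = 50.42 K.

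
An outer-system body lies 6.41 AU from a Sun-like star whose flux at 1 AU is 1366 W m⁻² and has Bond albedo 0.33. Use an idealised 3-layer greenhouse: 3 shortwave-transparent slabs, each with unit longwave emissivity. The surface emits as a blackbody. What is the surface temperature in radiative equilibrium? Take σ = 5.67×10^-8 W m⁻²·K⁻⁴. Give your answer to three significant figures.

141 K

By the inverse-square law, S = 1366/6.41² = 33.25 W m⁻².
OLR = S(1−α)/4 = 5.569 W m⁻²; the top layer radiates at T_e = 99.55 K.
Layer-by-layer balance gives σT_s⁴ = (N+1)σT_e⁴, so T_s = 4^¼·99.55 = 140.8 K.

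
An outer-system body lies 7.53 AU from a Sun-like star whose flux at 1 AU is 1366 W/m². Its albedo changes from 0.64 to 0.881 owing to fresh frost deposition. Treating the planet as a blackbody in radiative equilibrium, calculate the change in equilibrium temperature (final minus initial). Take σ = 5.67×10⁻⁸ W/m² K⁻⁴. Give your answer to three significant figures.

-19.0 K

Irradiance scales as 1/d², so S = 1366 W/m² × (1/7.53)² = 24.09 W/m².
Initial: T₁ = [S(1−0.64)/(4σ)]^(1/4) = 78.64 K.
With α = 0.881, T₂ = 59.63 K.
ΔT = T₂ − T₁ = -19.01 K.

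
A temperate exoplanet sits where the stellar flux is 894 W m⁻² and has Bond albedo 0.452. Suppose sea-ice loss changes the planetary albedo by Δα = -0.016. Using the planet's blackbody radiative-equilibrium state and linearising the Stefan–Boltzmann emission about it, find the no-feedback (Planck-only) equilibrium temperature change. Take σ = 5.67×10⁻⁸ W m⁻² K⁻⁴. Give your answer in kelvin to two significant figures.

Unperturbed T_e = [894.0·(1−0.452)/(4σ)]^¼ = 215.6 K.
The change in absorbed flux is Δ[S(1−α)/4] = −SΔα/4 = 3.576 W m⁻².
The Planck feedback parameter is 4σT_e³ = 2.272 W m⁻²/K.
ΔT₀ = ΔF/λ_P = 3.576/2.272 = 1.57 K.

1.6 kelvin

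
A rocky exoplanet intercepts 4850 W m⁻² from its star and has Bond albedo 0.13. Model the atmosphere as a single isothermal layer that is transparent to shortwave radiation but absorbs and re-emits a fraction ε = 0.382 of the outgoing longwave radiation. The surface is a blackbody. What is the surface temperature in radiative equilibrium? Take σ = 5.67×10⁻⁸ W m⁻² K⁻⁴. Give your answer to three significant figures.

389 K

The planet radiates to space at T_e = [S(1−α)/(4σ)]^(1/4) = 369.3 K.
Surface balance with a leaky layer gives σT_s⁴ = σT_e⁴·2/(2−ε), so T_s = T_e·[2/(2−0.382)]^(1/4) = 389.4 K.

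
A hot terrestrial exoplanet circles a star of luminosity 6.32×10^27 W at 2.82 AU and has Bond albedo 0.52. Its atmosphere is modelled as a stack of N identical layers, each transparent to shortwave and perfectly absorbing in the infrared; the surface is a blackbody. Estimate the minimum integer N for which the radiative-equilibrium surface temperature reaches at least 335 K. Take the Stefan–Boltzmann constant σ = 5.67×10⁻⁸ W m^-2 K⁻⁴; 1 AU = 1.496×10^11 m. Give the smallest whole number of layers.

d = 2.82 × 1.496×10^11 m = 4.219×10^11 m.
Flux at the orbit: S = L/(4πd²) = 6.32×10^27/(4π·(4.22×10^11)²) = 2826 W m^-2.
Top-of-atmosphere balance: σT_e⁴ = S(1−α)/4 = 339.1 W m^-2 → T_e = 278.1 K.
Need (N+1)T_e⁴ ≥ T_s⁴, i.e. N+1 ≥ (335/278.1)⁴ = 2.106.
So N ≥ 1.106; the smallest integer is N = 2.

2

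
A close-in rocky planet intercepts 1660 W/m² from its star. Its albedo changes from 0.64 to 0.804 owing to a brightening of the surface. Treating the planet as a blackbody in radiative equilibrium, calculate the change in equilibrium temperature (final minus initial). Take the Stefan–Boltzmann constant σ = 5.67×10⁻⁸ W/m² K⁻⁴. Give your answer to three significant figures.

With α = 0.64, T₁ = 226.6 K.
After:  T₂ = [1660·0.196/(4σ)]^(1/4) = 194.6 K.
Change: 194.6 − 226.6 = -31.95 K.

-31.9 K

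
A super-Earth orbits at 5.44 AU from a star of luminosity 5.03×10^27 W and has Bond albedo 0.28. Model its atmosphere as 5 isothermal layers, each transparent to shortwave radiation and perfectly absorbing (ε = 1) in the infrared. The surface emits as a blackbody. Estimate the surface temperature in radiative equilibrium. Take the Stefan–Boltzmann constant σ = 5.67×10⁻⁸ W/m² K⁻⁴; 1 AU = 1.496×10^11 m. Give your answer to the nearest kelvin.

328 K

Orbital distance: d = 5.44 AU = 8.138×10^11 m.
S = L/(4πd²) = 604.4 W/m².
OLR = S(1−α)/4 = 108.8 W/m²; the top layer radiates at T_e = 209.3 K.
With N = 5 opaque layers, T_s = (N+1)^(1/4)·T_e = 6^(1/4)·209.3 = 327.6 K.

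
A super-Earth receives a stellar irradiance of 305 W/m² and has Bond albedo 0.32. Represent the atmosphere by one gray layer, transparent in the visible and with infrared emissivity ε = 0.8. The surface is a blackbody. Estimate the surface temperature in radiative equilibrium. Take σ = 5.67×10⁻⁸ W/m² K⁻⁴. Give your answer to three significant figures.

198 K

At the top of the atmosphere, σT_e⁴ = S(1−α)/4 = 51.85 W/m², giving T_e = 173.9 K.
For a single slab of emissivity ε, T_s⁴ = 2T_e⁴/(2−ε); thus T_s = 173.9·(1.667)^(1/4) = 197.6 K.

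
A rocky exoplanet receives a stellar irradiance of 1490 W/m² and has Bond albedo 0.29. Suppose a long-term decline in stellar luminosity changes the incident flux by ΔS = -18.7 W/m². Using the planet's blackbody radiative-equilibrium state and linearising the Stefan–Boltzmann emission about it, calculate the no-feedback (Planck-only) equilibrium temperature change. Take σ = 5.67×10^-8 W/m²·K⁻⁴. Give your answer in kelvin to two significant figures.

Unperturbed T_e = [1490·(1−0.29)/(4σ)]^¼ = 261.3 K.
Only a fraction (1−α) is absorbed and it's spread over 4πR², so ΔF = (1−α)ΔS/4 = -3.319 W/m².
The Planck feedback parameter is 4σT_e³ = 4.048 W/m²/K.
Hence the no-feedback warming is ΔF/(4σT_e³) = -0.820 K.

-0.82 K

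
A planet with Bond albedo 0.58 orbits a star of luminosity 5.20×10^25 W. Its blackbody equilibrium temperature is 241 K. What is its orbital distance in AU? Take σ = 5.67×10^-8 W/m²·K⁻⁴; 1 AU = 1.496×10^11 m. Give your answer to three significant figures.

0.319 AU

Required flux: S = 4σT⁴/(1−α) = 1822 W/m².
From L = 4πd²S, d = √(5.20×10^25/(4π·1822)) = 4.766×10^10 m = 0.3186 AU.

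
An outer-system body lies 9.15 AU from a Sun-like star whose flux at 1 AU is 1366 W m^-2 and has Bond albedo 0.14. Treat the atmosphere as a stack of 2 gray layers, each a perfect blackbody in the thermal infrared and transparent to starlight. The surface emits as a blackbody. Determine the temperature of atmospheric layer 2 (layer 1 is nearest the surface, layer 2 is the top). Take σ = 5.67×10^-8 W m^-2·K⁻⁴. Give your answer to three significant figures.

Flux at the orbit: S = 1366/(9.15)² = 16.32 W m^-2.
The effective emission temperature is T_e = [S(1−α)/(4σ)]^¼ = 88.69 K.
The net upward flux σT_e⁴ is constant between every pair of levels, so T_k⁴ = (N+1−k)T_e⁴.
With k = 2: T_2 = (2+1−2)^¼·88.69 K = 88.69 K.

88.7 K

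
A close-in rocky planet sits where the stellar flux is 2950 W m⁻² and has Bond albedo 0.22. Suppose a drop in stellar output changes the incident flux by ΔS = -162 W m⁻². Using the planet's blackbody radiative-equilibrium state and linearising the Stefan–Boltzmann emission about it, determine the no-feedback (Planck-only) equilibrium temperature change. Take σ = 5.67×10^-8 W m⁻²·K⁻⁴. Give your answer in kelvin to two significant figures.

-4.4 K

Reference equilibrium: T_e = [S(1−α)/(4σ)]^(1/4) = 317.4 K.
Only a fraction (1−α) is absorbed and it's spread over 4πR², so ΔF = (1−α)ΔS/4 = -31.59 W m⁻².
Linearising σT⁴ gives d(σT⁴)/dT = 4σT_e³ = 7.250 W m⁻² per K.
Hence the no-feedback warming is ΔF/(4σT_e³) = -4.36 K.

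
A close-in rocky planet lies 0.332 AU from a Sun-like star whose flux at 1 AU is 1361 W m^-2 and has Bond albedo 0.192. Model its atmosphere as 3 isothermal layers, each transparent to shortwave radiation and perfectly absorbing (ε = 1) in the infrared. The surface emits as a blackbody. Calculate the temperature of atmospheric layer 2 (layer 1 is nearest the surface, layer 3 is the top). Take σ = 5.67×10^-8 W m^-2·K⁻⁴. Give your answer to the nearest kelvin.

Flux at the orbit: S = 1361/(0.332)² = 12350 W m^-2.
Top-of-atmosphere balance: σT_e⁴ = S(1−α)/4 = 2494 W m^-2 → T_e = 458.0 K.
Each opaque layer satisfies 2T_j⁴ = T_{j−1}⁴ + T_{j+1}⁴, giving T_k⁴ = (N+1−k)T_e⁴.
With k = 2: T_2 = (3+1−2)^¼·458.0 K = 544.6 K.

545 K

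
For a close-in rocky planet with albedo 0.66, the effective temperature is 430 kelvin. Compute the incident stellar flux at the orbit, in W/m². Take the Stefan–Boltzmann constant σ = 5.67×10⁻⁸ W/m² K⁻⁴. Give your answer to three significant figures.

22800 W/m²

From S(1−α)/4 = σT⁴: S = 4σT⁴/(1−α).
σT⁴ = 5.67×10⁻⁸·(430)⁴ = 1938 W/m².
So S = 4×1938/(1−0.66) = 22810 W/m².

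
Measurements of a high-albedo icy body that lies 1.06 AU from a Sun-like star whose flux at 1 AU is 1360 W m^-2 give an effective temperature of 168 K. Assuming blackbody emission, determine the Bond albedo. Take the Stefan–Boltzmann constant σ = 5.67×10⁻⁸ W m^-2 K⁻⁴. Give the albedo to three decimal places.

0.851

Irradiance scales as 1/d², so S = 1360 W m^-2 × (1/1.06)² = 1210 W m^-2.
From σT⁴ = S(1−α)/4 we invert for α: 1−α = 4σT⁴/S.
σT⁴ = 45.17 W m^-2, so 4σT⁴ = 180.7 W m^-2.
1−α = 180.7/1210 = 0.1493, so α = 0.8507.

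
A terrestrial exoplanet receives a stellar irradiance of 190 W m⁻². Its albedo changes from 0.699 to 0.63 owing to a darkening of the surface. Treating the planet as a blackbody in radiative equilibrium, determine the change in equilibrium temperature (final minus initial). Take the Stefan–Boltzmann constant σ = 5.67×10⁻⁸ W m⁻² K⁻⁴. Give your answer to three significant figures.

Before: T₁ = [190.0·0.301/(4σ)]^(1/4) = 126.0 K.
With α = 0.63, T₂ = 132.7 K.
Change: 132.7 − 126.0 = 6.673 K.

6.67 K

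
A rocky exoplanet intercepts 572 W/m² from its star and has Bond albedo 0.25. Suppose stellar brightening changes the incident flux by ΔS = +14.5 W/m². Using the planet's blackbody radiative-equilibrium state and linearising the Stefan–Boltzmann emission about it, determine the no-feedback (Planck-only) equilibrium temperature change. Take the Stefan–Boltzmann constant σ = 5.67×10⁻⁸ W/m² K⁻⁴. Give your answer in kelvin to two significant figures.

1.3 K

Unperturbed T_e = [572.0·(1−0.25)/(4σ)]^¼ = 208.5 K.
ΔF = Δ[S(1−α)]/4 = (1−0.25)·+14.5/4 = 2.719 W/m².
Linearising σT⁴ gives d(σT⁴)/dT = 4σT_e³ = 2.057 W/m² per K.
ΔT₀ = ΔF/λ_P = 2.719/2.057 = 1.32 K.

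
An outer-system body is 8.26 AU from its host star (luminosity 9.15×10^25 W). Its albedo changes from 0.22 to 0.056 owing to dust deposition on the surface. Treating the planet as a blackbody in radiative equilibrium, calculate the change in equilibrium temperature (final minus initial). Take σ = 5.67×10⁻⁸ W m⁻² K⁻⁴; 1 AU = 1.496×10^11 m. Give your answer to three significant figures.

3.11 K

d = 8.26 × 1.496×10^11 m = 1.236×10^12 m.
Spreading L over a sphere of radius d: S = 9.15×10^25/(4π·1.24×10^12²) = 4.769 W m⁻².
Initial: T₁ = [S(1−0.22)/(4σ)]^(1/4) = 63.64 K.
With α = 0.056, T₂ = 66.75 K.
Change: 66.75 − 63.64 = 3.110 K.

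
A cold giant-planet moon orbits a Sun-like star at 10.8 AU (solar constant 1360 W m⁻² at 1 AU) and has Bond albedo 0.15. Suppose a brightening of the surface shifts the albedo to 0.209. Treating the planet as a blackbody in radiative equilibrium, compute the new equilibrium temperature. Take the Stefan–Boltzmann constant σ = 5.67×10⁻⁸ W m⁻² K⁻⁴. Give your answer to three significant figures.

79.9 K

By the inverse-square law, S = 1360/10.8² = 11.66 W m⁻².
T₂ = [S(1−α₂)/(4σ)]^(1/4) = [11.66·0.791/(4σ)]^(1/4) = 79.86 K.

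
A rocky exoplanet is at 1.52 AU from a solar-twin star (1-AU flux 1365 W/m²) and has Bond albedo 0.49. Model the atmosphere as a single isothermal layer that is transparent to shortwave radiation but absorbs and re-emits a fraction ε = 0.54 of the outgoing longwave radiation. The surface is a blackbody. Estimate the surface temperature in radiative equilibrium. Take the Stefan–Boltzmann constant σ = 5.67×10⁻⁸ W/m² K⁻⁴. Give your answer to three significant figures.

207 K

Flux at the orbit: S = 1365/(1.52)² = 590.8 W/m².
The planet radiates to space at T_e = [S(1−α)/(4σ)]^(1/4) = 190.9 K.
Surface balance with a leaky layer gives σT_s⁴ = σT_e⁴·2/(2−ε), so T_s = T_e·[2/(2−0.54)]^(1/4) = 206.5 K.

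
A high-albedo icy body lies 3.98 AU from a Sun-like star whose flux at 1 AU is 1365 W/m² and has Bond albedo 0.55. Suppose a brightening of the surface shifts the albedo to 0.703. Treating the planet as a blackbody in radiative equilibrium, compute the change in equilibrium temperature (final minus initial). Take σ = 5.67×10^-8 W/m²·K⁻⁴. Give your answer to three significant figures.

By the inverse-square law, S = 1365/3.98² = 86.17 W/m².
Before: T₁ = [86.17·0.45/(4σ)]^(1/4) = 114.3 K.
Final:   T₂ = [S(1−0.703)/(4σ)]^(1/4) = 103.1 K.
Change: 103.1 − 114.3 = -11.28 K.

-11.3 K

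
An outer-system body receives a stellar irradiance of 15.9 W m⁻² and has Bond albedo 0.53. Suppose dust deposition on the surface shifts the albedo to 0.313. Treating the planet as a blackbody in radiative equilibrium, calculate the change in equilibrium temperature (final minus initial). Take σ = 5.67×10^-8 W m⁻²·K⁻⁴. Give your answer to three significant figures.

Initial: T₁ = [S(1−0.53)/(4σ)]^(1/4) = 75.76 K.
Final:   T₂ = [S(1−0.313)/(4σ)]^(1/4) = 83.31 K.
Change: 83.31 − 75.76 = 7.542 K.

7.54 K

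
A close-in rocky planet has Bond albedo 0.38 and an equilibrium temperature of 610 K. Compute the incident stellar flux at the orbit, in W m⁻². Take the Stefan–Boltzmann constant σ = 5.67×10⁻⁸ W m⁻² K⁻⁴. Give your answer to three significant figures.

From S(1−α)/4 = σT⁴: S = 4σT⁴/(1−α).
σT⁴ = 5.67×10⁻⁸·(610)⁴ = 7851 W m⁻².
So S = 4×7851/(1−0.38) = 50650 W m⁻².

50600 W m⁻²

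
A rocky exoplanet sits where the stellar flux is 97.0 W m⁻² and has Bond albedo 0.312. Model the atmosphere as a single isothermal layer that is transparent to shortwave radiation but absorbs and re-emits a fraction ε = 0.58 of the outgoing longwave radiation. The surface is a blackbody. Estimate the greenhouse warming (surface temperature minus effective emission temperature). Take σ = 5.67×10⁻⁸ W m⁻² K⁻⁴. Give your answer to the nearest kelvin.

The planet radiates to space at T_e = [S(1−α)/(4σ)]^(1/4) = 131.0 K.
The surface balance (absorbed SW + ε·downward IR = σT_s⁴) with T_a⁴ = T_s⁴/2 reduces to T_s = T_e·[2/(2−ε)]^¼ = 142.7 K.
Greenhouse warming: T_s − T_e = 11.71 K.

12 K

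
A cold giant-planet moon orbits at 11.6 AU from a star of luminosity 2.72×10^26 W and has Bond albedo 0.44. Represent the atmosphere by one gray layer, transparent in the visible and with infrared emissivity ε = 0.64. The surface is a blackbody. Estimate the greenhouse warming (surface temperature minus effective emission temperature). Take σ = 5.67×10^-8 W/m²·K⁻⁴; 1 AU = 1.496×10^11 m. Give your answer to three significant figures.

Orbital distance: d = 11.6 AU = 1.735×10^12 m.
Flux at the orbit: S = L/(4πd²) = 2.72×10^26/(4π·(1.74×10^12)²) = 7.188 W/m².
At the top of the atmosphere, σT_e⁴ = S(1−α)/4 = 1.006 W/m², giving T_e = 64.91 K.
The surface balance (absorbed SW + ε·downward IR = σT_s⁴) with T_a⁴ = T_s⁴/2 reduces to T_s = T_e·[2/(2−ε)]^¼ = 71.47 K.
The atmosphere warms the surface by 6.570 K.

6.57 kelvin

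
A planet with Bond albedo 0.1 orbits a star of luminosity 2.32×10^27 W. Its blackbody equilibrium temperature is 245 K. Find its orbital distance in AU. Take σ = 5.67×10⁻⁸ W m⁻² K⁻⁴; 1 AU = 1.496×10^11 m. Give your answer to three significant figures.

3.01 AU

Energy balance gives S = 4σT⁴/(1−α) = 908.0 W m⁻².
From L = 4πd²S, d = √(2.32×10^27/(4π·908.0)) = 4.509×10^11 m = 3.014 AU.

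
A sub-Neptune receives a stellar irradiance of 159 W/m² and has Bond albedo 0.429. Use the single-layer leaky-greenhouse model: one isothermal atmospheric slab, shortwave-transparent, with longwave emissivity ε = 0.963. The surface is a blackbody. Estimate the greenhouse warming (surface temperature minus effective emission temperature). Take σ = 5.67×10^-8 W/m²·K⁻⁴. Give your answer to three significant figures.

The planet radiates to space at T_e = [S(1−α)/(4σ)]^(1/4) = 141.4 K.
For a single slab of emissivity ε, T_s⁴ = 2T_e⁴/(2−ε); thus T_s = 141.4·(1.929)^(1/4) = 166.7 K.
Greenhouse warming: T_s − T_e = 25.24 K.

25.2 K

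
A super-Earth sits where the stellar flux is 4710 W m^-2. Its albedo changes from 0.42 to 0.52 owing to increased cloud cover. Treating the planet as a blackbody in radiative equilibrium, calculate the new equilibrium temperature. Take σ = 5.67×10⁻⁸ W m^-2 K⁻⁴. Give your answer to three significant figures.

316 K

New equilibrium: T₂ = [(1−0.52)·4710/(4σ)]^(1/4) = 316.0 K.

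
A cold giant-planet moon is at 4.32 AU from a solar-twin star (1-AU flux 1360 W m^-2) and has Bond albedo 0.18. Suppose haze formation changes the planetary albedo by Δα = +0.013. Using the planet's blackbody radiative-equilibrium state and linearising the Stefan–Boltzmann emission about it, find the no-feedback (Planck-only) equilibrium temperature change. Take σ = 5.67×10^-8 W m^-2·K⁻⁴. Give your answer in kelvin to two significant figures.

Flux at the orbit: S = 1360/(4.32)² = 72.87 W m^-2.
The baseline emission temperature is T_e = 127.4 K.
TOA radiative forcing: ΔF = −S·Δα/4 = −72.87·(+0.013)/4 = -0.2368 W m^-2.
Planck response: λ_P = 4σT_e³ = 4·5.67×10⁻⁸·(127.4)³ = 0.4690 W m^-2/K.
So ΔT₀ = -0.2368/0.4690 = -0.505 K.

-0.50 K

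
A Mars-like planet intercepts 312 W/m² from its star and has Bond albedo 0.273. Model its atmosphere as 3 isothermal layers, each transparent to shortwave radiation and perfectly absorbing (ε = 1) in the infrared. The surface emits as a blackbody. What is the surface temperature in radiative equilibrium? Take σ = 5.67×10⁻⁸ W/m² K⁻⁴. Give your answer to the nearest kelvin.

251 kelvin

Top-of-atmosphere balance: σT_e⁴ = S(1−α)/4 = 56.71 W/m² → T_e = 177.8 K.
With N = 3 opaque layers, T_s = (N+1)^(1/4)·T_e = 4^(1/4)·177.8 = 251.5 K.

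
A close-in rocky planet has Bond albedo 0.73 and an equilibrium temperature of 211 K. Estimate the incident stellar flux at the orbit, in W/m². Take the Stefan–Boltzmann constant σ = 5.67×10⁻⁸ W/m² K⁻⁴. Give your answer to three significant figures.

Invert the energy balance for S: S = 4σT⁴/(1−α).
σT⁴ = 5.67×10⁻⁸·(211)⁴ = 112.4 W/m².
So S = 4×112.4/(1−0.73) = 1665 W/m².

1660 W/m²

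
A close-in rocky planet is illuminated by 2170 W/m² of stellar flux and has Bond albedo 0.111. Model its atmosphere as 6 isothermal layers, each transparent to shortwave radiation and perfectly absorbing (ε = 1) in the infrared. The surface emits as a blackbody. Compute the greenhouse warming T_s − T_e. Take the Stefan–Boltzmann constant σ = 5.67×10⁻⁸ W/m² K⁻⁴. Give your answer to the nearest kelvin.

Top-of-atmosphere balance: σT_e⁴ = S(1−α)/4 = 482.3 W/m² → T_e = 303.7 K.
T_s = (N+1)^(1/4)·T_e = 494.0 K.
So the greenhouse effect raises the surface by 494.0 − 303.7 = 190.3 K.

190 kelvin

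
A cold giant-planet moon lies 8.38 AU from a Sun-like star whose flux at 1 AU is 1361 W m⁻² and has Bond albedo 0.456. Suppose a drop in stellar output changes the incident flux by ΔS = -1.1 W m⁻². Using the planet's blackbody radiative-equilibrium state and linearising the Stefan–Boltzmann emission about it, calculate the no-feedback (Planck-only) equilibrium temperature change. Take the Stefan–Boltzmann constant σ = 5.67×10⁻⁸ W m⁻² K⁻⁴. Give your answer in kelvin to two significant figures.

-1.2 K

By the inverse-square law, S = 1361/8.38² = 19.38 W m⁻².
The baseline emission temperature is T_e = 82.57 K.
TOA radiative forcing: ΔF = (1−α)ΔS/4 = 0.544·(-1.1)/4 = -0.1496 W m⁻².
The Planck feedback parameter is 4σT_e³ = 0.1277 W m⁻²/K.
ΔT₀ = ΔF/λ_P = -0.1496/0.1277 = -1.17 K.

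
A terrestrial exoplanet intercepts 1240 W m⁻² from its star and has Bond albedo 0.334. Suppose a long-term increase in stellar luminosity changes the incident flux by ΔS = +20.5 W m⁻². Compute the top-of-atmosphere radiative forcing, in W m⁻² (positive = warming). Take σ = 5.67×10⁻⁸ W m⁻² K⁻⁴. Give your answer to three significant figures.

TOA radiative forcing: ΔF = (1−α)ΔS/4 = 0.666·(+20.5)/4 = 3.413 W m⁻².

3.41 W m⁻²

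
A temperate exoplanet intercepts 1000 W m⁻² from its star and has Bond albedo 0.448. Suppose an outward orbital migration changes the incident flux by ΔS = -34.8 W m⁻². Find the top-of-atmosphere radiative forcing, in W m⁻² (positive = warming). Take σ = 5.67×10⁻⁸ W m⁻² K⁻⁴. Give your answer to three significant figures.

-4.80 W m⁻²

ΔF = Δ[S(1−α)]/4 = (1−0.448)·-34.8/4 = -4.802 W m⁻².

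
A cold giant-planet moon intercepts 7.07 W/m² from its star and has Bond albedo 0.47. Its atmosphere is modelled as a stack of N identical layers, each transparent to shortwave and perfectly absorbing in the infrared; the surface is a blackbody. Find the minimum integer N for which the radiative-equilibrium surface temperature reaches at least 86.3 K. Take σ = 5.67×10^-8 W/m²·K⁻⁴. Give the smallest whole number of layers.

3

OLR = S(1−α)/4 = 0.9368 W/m²; the top layer radiates at T_e = 63.75 K.
Need (N+1)T_e⁴ ≥ T_s⁴, i.e. N+1 ≥ (86.3/63.75)⁴ = 3.357.
Rounding up, N = 3.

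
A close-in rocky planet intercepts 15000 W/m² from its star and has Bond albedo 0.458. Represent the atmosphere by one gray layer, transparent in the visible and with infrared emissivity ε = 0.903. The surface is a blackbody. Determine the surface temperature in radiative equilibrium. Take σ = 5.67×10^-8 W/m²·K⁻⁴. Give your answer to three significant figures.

506 K

At the top of the atmosphere, σT_e⁴ = S(1−α)/4 = 2033 W/m², giving T_e = 435.1 K.
For a single slab of emissivity ε, T_s⁴ = 2T_e⁴/(2−ε); thus T_s = 435.1·(1.823)^(1/4) = 505.6 K.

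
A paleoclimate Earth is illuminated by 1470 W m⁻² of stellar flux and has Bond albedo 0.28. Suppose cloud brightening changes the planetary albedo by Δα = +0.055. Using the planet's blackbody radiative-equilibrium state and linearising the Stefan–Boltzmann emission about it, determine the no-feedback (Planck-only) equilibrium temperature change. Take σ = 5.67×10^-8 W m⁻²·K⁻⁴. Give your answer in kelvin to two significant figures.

Unperturbed T_e = [1470·(1−0.28)/(4σ)]^¼ = 261.4 K.
ΔF = −(S/4)Δα = −(1470/4)×(+0.055) = -20.21 W m⁻².
Planck response: λ_P = 4σT_e³ = 4·5.67×10⁻⁸·(261.4)³ = 4.049 W m⁻²/K.
Hence the no-feedback warming is ΔF/(4σT_e³) = -4.99 K.

-5.0 kelvin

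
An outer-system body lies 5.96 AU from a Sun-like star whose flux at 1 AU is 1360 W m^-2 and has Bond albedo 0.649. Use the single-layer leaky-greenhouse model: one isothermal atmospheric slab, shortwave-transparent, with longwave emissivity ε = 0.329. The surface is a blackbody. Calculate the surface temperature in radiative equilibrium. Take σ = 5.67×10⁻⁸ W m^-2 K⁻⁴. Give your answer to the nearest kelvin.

Flux at the orbit: S = 1360/(5.96)² = 38.29 W m^-2.
Effective emission temperature (TOA balance): σT_e⁴ = S(1−α)/4 = 3.360 W m^-2 → T_e = 87.74 K.
The surface balance (absorbed SW + ε·downward IR = σT_s⁴) with T_a⁴ = T_s⁴/2 reduces to T_s = T_e·[2/(2−ε)]^¼ = 91.77 K.

92 K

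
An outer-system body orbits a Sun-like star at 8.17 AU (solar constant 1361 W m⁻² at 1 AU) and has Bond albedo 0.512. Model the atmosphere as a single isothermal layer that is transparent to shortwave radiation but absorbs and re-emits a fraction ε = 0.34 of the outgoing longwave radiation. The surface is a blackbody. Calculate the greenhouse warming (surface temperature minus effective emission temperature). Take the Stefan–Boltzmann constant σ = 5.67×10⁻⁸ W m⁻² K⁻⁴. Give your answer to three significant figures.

Flux at the orbit: S = 1361/(8.17)² = 20.39 W m⁻².
The planet radiates to space at T_e = [S(1−α)/(4σ)]^(1/4) = 81.39 K.
The surface balance (absorbed SW + ε·downward IR = σT_s⁴) with T_a⁴ = T_s⁴/2 reduces to T_s = T_e·[2/(2−ε)]^¼ = 85.27 K.
T_s − T_e = 85.27 − 81.39 = 3.881 K.

3.88 K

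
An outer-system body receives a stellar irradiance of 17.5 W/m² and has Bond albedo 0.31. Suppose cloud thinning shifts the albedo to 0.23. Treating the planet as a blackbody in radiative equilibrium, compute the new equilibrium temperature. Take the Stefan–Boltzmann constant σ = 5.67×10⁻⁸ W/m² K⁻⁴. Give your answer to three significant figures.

With the new albedo, S(1−α₂)/4 = 3.369 W/m², so T₂ = 87.80 K.

87.8 kelvin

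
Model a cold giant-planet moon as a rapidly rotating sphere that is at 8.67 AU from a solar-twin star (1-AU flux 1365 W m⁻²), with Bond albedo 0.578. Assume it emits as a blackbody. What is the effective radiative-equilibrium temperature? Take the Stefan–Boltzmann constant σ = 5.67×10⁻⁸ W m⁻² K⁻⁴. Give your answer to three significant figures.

76.2 kelvin

Irradiance scales as 1/d², so S = 1365 W m⁻² × (1/8.67)² = 18.16 W m⁻².
The planet absorbs (1−α)S over its disc πR² and re-emits over 4πR², so the mean absorbed flux is (1−0.578)·18.16/4 = 1.916 W m⁻².
In equilibrium σT⁴ equals this, so T = 76.24 K.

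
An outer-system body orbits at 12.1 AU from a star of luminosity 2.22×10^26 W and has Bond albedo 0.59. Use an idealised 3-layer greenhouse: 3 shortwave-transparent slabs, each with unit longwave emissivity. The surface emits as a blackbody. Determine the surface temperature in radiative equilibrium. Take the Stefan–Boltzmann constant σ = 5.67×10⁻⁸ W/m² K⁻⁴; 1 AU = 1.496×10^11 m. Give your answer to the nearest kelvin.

79 kelvin

Orbital distance: d = 12.1 AU = 1.810×10^12 m.
Spreading L over a sphere of radius d: S = 2.22×10^26/(4π·1.81×10^12²) = 5.391 W/m².
OLR = S(1−α)/4 = 0.5526 W/m²; the top layer radiates at T_e = 55.87 K.
For an N-layer opaque stack, T_s⁴ = (N+1)T_e⁴, hence T_s = (4)^(1/4)×55.87 K = 79.02 K.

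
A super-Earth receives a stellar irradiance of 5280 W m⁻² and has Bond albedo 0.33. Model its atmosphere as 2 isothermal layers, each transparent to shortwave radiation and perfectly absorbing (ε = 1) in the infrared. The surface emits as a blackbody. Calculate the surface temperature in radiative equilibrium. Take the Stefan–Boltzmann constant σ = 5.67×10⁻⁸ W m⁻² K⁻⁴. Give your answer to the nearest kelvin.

Top-of-atmosphere balance: σT_e⁴ = S(1−α)/4 = 884.4 W m⁻² → T_e = 353.4 K.
For an N-layer opaque stack, T_s⁴ = (N+1)T_e⁴, hence T_s = (3)^(1/4)×353.4 K = 465.1 K.

465 K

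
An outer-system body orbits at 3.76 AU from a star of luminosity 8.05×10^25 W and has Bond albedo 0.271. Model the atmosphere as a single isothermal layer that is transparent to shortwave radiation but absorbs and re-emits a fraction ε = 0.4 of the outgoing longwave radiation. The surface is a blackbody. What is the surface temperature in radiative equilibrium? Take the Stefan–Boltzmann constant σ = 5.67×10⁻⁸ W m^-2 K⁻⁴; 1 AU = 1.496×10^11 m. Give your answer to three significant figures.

95.0 kelvin

d = 3.76 × 1.496×10^11 m = 5.625×10^11 m.
Flux at the orbit: S = L/(4πd²) = 8.05×10^25/(4π·(5.62×10^11)²) = 20.25 W m^-2.
At the top of the atmosphere, σT_e⁴ = S(1−α)/4 = 3.690 W m^-2, giving T_e = 89.82 K.
For a single slab of emissivity ε, T_s⁴ = 2T_e⁴/(2−ε); thus T_s = 89.82·(1.25)^(1/4) = 94.97 K.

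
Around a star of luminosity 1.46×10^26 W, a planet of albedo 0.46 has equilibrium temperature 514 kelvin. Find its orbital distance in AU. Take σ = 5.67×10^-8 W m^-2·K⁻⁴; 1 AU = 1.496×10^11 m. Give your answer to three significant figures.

Energy balance gives S = 4σT⁴/(1−α) = 29320 W m^-2.
Then d = [L/(4πS)]^(1/2) = 1.991×10^10 m, i.e. 0.1331 AU.

0.133 AU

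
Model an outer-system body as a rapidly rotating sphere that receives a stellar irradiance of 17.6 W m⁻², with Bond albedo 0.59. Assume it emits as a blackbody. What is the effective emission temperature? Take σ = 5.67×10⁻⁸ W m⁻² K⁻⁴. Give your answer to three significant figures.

The planet absorbs (1−α)S over its disc πR² and re-emits over 4πR², so the mean absorbed flux is (1−0.59)·17.60/4 = 1.804 W m⁻².
Set σT⁴ = 1.804 → T = (1.804/σ)^(1/4) = 75.10 K.

75.1 K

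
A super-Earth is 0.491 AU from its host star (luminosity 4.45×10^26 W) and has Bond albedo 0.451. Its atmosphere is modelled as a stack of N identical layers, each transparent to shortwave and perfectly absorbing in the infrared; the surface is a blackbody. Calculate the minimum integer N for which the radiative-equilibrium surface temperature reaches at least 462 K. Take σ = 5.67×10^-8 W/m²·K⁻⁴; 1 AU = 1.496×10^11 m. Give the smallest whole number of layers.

Orbital distance: d = 0.491 AU = 7.345×10^10 m.
Spreading L over a sphere of radius d: S = 4.45×10^26/(4π·7.35×10^10²) = 6563 W/m².
Top-of-atmosphere balance: σT_e⁴ = S(1−α)/4 = 900.8 W/m² → T_e = 355.0 K.
Since T_s⁴ = (N+1)T_e⁴, we need N ≥ (T_s/T_e)⁴ − 1 = 1.868.
So N ≥ 1.868; the smallest integer is N = 2.

2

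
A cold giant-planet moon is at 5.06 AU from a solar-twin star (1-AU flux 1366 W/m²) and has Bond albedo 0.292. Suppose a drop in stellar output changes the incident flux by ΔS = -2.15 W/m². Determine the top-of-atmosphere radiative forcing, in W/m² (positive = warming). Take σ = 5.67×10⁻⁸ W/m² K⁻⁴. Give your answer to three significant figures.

By the inverse-square law, S = 1366/5.06² = 53.35 W/m².
Only a fraction (1−α) is absorbed and it's spread over 4πR², so ΔF = (1−α)ΔS/4 = -0.3805 W/m².

-0.381 W/m²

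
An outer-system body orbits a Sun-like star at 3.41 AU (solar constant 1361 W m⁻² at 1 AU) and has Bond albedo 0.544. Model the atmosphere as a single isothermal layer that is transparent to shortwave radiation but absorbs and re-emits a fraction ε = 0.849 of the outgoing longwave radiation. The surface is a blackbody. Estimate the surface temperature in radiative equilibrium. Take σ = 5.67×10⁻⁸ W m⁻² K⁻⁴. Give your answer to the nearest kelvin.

Flux at the orbit: S = 1361/(3.41)² = 117.0 W m⁻².
Effective emission temperature (TOA balance): σT_e⁴ = S(1−α)/4 = 13.34 W m⁻² → T_e = 123.9 K.
For a single slab of emissivity ε, T_s⁴ = 2T_e⁴/(2−ε); thus T_s = 123.9·(1.738)^(1/4) = 142.2 K.

142 K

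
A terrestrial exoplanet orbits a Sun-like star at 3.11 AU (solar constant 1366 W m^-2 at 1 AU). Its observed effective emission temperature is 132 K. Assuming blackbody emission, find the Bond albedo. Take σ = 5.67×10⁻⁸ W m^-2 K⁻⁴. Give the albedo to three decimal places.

0.512

Flux at the orbit: S = 1366/(3.11)² = 141.2 W m^-2.
Energy balance: S(1−α)/4 = σT⁴, so 1−α = 4σT⁴/S.
σT⁴ = 17.21 W m^-2, so 4σT⁴ = 68.86 W m^-2.
Hence α = 1 − 68.86/141.2 = 0.5125.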